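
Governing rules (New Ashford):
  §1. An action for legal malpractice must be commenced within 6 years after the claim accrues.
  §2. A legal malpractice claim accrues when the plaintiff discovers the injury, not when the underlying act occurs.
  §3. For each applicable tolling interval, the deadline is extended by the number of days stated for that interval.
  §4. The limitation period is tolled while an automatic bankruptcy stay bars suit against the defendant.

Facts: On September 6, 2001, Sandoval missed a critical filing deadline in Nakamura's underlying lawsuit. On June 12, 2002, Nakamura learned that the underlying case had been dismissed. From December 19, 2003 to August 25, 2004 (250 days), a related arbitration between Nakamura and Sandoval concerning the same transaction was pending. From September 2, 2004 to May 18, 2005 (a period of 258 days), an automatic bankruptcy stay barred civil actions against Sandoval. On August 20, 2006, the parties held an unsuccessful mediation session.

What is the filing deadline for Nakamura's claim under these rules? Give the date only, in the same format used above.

Accrual is tied to discovery, so the period began on June 12, 2002 rather than on September 6, 2001 when the act occurred.
6 years from June 12, 2002 is June 12, 2008.
The automatic bankruptcy stay from September 2, 2004 to May 18, 2005 tolled the period for 258 days, extending the deadline to February 25, 2009.
No stated provision tolls the period for a pending arbitration, so the interval from December 19, 2003 to August 25, 2004 has no effect on the deadline.
The other events in the timeline have no effect on the limitation period under the stated rules.

February 25, 2009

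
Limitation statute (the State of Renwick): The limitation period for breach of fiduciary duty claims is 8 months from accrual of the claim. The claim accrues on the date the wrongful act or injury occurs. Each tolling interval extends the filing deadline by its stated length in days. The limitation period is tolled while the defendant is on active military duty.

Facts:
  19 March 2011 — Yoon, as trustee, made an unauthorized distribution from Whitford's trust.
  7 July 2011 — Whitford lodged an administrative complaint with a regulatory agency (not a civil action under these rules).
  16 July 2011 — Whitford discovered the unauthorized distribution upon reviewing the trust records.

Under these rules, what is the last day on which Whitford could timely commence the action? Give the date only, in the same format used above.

Accrual is governed by the date of the act, so the period began to run on 19 March 2011; the later discovery on 16 July 2011 is irrelevant under the stated rule.
8 months from 19 March 2011 is 19 November 2011.
None of the other events listed affects the running of the period under the stated rules.

19 November 2011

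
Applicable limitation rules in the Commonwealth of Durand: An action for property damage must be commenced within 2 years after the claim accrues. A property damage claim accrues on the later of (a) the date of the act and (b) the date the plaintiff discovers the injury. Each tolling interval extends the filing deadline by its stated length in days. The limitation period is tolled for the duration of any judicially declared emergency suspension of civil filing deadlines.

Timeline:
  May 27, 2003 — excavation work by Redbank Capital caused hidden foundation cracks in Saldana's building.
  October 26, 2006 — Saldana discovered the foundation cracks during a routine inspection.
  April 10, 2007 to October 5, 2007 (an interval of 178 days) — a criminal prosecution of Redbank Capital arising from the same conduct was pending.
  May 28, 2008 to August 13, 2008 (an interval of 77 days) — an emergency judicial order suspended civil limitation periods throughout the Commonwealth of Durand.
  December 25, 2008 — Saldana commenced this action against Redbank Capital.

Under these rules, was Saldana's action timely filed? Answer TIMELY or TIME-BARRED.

Taking the later of the act (May 27, 2003) and discovery (October 26, 2006), the claim accrued on October 26, 2006.
Adding the 2 years base period to October 26, 2006 gives a deadline of October 26, 2008, before any tolling.
The period was tolled for 77 days by the emergency suspension of filing deadlines (May 28, 2008 to August 13, 2008), pushing the deadline to January 11, 2009.
No stated provision tolls the period for a criminal prosecution, so the interval from April 10, 2007 to October 5, 2007 has no effect on the deadline.
Filing on December 25, 2008 beat the January 11, 2009 deadline — the action is timely.

TIMELY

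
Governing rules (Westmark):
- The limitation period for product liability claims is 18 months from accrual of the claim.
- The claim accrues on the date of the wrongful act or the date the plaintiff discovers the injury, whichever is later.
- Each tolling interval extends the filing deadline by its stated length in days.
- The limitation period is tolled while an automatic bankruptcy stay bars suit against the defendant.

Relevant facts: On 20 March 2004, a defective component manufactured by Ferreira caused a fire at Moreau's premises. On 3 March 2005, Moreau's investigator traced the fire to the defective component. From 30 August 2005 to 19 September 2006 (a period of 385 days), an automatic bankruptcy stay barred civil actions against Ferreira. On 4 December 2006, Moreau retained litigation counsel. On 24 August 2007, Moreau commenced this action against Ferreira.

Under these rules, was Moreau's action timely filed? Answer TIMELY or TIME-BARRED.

TIMELY

Because discovery on 3 March 2005 post-dates the 20 March 2004 act, accrual under the later-of rule falls on 3 March 2005.
18 months from 3 March 2005 is 3 September 2006.
Because the automatic bankruptcy stay ran from 30 August 2005 to 19 September 2006, the deadline is extended by 385 days to 23 September 2007.
None of the other events listed affects the running of the period under the stated rules.
The 24 August 2007 filing precedes the 23 September 2007 deadline; the claim is timely.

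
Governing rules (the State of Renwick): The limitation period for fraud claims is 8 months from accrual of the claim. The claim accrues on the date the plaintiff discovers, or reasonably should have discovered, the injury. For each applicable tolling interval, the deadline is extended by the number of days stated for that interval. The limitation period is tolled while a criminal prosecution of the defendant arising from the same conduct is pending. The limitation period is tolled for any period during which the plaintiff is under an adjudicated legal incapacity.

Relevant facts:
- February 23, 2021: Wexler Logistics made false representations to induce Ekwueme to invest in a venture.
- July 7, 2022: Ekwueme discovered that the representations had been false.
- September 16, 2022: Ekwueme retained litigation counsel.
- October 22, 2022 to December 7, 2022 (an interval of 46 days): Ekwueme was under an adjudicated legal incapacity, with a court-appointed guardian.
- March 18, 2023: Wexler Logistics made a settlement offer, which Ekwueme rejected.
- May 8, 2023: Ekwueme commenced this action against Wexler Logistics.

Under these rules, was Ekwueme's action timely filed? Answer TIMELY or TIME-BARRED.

The claim did not accrue until Ekwueme discovered the injury on July 7, 2022; the February 23, 2021 act date does not start the clock under the stated rule.
Adding the 8 months base period to July 7, 2022 gives a deadline of March 7, 2023, before any tolling.
Because the plaintiff's legal incapacity ran from October 22, 2022 to December 7, 2022, the deadline is extended by 46 days to April 22, 2023.
None of the other events listed affects the running of the period under the stated rules.
The May 8, 2023 filing falls after the April 22, 2023 deadline; the claim is time-barred.

TIME-BARRED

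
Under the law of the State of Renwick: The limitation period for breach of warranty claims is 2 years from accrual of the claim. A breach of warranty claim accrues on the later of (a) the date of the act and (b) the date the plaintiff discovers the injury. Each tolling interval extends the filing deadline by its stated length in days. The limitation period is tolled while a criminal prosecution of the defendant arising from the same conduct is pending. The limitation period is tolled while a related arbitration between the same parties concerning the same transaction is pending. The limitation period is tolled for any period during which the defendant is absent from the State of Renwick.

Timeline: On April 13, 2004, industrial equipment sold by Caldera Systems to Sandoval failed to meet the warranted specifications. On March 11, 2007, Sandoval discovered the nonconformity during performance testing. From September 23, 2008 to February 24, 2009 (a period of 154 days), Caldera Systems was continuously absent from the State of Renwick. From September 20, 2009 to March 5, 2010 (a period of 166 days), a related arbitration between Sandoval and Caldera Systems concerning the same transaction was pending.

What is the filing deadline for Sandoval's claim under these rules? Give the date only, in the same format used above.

August 12, 2009

Because discovery on March 11, 2007 post-dates the April 13, 2004 act, accrual under the later-of rule falls on March 11, 2007.
2 years from March 11, 2007 is March 11, 2009.
The defendant's absence from the jurisdiction from September 23, 2008 to February 24, 2009 tolled the period for 154 days, extending the deadline to August 12, 2009.
The pending related arbitration from September 20, 2009 to March 5, 2010 began after the period had already run on August 12, 2009, so it has no tolling effect.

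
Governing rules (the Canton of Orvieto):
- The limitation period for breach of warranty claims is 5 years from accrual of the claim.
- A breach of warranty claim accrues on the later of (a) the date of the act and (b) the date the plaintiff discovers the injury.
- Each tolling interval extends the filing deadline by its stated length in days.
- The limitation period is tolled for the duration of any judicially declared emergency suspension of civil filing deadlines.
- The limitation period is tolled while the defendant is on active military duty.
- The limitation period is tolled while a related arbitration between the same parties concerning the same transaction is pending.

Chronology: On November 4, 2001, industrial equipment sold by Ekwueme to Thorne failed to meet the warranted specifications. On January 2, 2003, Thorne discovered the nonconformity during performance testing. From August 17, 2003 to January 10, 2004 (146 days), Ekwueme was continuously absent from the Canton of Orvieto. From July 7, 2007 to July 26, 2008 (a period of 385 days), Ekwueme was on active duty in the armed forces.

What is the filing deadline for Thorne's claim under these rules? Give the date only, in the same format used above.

January 21, 2009

Because discovery on January 2, 2003 post-dates the November 4, 2001 act, accrual under the later-of rule falls on January 2, 2003.
5 years from January 2, 2003 is January 2, 2008.
Because the defendant's active military service ran from July 7, 2007 to July 26, 2008, the deadline is extended by 385 days to January 21, 2009.
Although the defendant's absence ran from August 17, 2003 to January 10, 2004, the stated rules do not make that a tolling event, so it is disregarded.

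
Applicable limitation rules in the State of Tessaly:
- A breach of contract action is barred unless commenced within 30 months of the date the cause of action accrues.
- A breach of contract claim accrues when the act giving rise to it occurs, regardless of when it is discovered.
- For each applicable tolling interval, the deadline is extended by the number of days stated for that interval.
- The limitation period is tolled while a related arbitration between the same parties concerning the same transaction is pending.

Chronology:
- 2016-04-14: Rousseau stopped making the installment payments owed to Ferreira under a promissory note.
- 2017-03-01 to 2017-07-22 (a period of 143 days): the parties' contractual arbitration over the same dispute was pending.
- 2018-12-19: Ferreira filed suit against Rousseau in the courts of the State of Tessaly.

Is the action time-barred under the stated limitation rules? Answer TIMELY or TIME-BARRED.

The cause of action accrued on 2016-04-14, the date of the act.
Adding the 30 months base period to 2016-04-14 gives a deadline of 2018-10-14, before any tolling.
The pending related arbitration from 2017-03-01 to 2017-07-22 tolled the period for 143 days, extending the deadline to 2019-03-06.
Ferreira filed on 2018-12-19, before the 2019-03-06 deadline, so the action is timely.

TIMELY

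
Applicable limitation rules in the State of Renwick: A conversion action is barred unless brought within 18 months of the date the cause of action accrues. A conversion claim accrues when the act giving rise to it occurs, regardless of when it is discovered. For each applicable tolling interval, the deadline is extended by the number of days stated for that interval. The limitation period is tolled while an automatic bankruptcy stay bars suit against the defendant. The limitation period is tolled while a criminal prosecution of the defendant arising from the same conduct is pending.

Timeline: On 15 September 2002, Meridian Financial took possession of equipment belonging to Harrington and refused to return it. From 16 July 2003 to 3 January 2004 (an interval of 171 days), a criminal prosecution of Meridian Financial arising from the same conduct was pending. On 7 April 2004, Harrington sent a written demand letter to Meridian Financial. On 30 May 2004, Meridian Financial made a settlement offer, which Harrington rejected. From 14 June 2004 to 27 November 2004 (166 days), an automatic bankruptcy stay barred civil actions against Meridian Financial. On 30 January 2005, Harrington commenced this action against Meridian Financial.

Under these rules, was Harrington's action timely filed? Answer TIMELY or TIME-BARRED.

TIMELY

The claim accrued on 15 September 2002, when the wrongful act occurred.
The untolled deadline — 18 months after 15 September 2002 — is 15 March 2004.
The pending criminal prosecution from 16 July 2003 to 3 January 2004 tolled the period for 171 days, extending the deadline to 2 September 2004.
The automatic bankruptcy stay from 14 June 2004 to 27 November 2004 tolled the period for 166 days, extending the deadline to 15 February 2005.
None of the other events listed affects the running of the period under the stated rules.
Harrington filed on 30 January 2005, before the 15 February 2005 deadline, so the action is timely.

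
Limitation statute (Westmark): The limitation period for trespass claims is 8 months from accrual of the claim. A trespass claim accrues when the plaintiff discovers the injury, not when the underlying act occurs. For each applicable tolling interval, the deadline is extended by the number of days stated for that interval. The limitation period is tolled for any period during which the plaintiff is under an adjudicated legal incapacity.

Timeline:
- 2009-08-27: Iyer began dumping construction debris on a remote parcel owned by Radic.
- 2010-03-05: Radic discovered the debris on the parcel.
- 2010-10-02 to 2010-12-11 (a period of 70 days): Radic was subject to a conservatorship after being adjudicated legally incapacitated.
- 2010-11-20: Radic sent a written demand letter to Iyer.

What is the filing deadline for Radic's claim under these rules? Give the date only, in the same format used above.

The claim did not accrue until Radic discovered the injury on 2010-03-05; the 2009-08-27 act date does not start the clock under the stated rule.
Adding the 8 months base period to 2010-03-05 gives a deadline of 2010-11-05, before any tolling.
The period was tolled for 70 days by the plaintiff's legal incapacity (2010-10-02 to 2010-12-11), pushing the deadline to 2011-01-14.
None of the other events listed affects the running of the period under the stated rules.

2011-01-14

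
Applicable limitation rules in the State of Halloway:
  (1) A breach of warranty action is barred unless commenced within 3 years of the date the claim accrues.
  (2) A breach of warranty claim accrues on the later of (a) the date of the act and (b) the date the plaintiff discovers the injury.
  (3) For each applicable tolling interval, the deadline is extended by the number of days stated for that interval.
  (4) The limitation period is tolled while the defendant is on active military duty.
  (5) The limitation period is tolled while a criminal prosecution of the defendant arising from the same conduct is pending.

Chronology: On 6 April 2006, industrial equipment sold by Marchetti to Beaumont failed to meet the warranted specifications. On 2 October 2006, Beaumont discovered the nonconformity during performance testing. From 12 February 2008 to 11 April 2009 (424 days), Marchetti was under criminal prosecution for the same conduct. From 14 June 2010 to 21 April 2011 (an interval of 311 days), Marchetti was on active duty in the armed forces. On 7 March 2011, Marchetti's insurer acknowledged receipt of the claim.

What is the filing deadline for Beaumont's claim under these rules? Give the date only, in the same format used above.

7 October 2011

Taking the later of the act (6 April 2006) and discovery (2 October 2006), the claim accrued on 2 October 2006.
3 years from 2 October 2006 is 2 October 2009.
Because the pending criminal prosecution ran from 12 February 2008 to 11 April 2009, the deadline is extended by 424 days to 30 November 2010.
The defendant's active military service from 14 June 2010 to 21 April 2011 tolled the period for 311 days, extending the deadline to 7 October 2011.
The other events in the timeline have no effect on the limitation period under the stated rules.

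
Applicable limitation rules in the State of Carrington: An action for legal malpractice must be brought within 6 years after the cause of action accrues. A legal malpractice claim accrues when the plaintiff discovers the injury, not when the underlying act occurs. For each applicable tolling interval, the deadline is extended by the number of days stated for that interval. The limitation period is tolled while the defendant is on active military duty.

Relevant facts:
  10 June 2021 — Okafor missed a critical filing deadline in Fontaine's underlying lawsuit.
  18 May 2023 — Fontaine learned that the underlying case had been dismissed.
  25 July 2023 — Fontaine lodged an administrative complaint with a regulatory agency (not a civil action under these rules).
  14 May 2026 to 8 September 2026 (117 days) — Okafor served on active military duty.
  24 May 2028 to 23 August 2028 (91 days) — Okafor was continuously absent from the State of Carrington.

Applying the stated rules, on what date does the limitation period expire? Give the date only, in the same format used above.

12 September 2029

Under the discovery rule, the claim accrued on 18 May 2023, when Fontaine discovered the injury — not on the 10 June 2021 date of the underlying act.
6 years from 18 May 2023 is 18 May 2029.
The period was tolled for 117 days by the defendant's active military service (14 May 2026 to 8 September 2026), pushing the deadline to 12 September 2029.
The defendant's absence from the jurisdiction from 24 May 2028 to 23 August 2028 does not toll the period, because no stated rule makes the defendant's absence a tolling event.
The other events in the timeline have no effect on the limitation period under the stated rules.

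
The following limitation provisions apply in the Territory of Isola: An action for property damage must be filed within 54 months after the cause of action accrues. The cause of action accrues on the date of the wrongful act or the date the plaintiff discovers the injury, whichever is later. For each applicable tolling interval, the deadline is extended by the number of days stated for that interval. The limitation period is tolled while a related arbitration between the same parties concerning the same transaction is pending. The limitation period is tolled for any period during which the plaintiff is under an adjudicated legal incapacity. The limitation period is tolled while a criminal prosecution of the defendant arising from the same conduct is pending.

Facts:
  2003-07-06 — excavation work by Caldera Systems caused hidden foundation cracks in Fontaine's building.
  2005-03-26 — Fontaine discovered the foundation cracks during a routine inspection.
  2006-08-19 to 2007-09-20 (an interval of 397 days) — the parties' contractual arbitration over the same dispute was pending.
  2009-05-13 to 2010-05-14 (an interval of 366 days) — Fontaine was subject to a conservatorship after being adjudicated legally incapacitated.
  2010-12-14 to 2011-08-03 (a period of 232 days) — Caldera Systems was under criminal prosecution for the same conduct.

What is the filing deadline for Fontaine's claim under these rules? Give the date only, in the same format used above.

Taking the later of the act (2003-07-06) and discovery (2005-03-26), the claim accrued on 2005-03-26.
Adding the 54 months base period to 2005-03-26 gives a deadline of 2009-09-26, before any tolling.
The pending related arbitration from 2006-08-19 to 2007-09-20 tolled the period for 397 days, extending the deadline to 2010-10-28.
The period was tolled for 366 days by the plaintiff's legal incapacity (2009-05-13 to 2010-05-14), pushing the deadline to 2011-10-29.
The pending criminal prosecution from 2010-12-14 to 2011-08-03 tolled the period for 232 days, extending the deadline to 2012-06-17.

2012-06-17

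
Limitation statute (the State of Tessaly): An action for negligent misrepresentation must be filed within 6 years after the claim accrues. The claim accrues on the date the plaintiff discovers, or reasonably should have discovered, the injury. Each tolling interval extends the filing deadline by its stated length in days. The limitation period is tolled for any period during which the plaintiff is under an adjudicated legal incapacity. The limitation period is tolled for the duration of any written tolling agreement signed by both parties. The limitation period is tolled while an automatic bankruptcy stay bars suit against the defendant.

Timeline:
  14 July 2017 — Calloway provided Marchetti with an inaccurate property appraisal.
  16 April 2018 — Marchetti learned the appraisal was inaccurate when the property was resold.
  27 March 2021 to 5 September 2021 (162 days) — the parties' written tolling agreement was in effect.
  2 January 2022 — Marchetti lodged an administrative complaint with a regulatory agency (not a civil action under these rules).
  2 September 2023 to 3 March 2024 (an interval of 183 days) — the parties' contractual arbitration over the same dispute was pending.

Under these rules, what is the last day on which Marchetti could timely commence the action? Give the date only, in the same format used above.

25 September 2024

Under the discovery rule, the claim accrued on 16 April 2018, when Marchetti discovered the injury — not on the 14 July 2017 date of the underlying act.
The untolled deadline — 6 years after 16 April 2018 — is 16 April 2024.
Because the written tolling agreement ran from 27 March 2021 to 5 September 2021, the deadline is extended by 162 days to 25 September 2024.
Although a pending arbitration ran from 2 September 2023 to 3 March 2024, the stated rules do not make that a tolling event, so it is disregarded.
None of the other events listed affects the running of the period under the stated rules.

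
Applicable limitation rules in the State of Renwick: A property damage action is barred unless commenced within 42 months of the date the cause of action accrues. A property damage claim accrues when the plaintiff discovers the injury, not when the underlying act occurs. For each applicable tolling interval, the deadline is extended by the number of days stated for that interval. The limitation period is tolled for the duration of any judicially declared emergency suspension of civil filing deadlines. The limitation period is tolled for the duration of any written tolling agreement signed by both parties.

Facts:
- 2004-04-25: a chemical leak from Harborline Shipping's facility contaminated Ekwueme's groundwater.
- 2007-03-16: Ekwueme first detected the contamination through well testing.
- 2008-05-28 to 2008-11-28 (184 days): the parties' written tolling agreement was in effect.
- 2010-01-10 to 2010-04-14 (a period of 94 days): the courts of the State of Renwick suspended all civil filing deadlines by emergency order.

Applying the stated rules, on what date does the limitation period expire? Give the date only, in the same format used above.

2011-06-21

The claim did not accrue until Ekwueme discovered the injury on 2007-03-16; the 2004-04-25 act date does not start the clock under the stated rule.
42 months from 2007-03-16 is 2010-09-16.
The written tolling agreement from 2008-05-28 to 2008-11-28 tolled the period for 184 days, extending the deadline to 2011-03-19.
Because the emergency suspension of filing deadlines ran from 2010-01-10 to 2010-04-14, the deadline is extended by 94 days to 2011-06-21.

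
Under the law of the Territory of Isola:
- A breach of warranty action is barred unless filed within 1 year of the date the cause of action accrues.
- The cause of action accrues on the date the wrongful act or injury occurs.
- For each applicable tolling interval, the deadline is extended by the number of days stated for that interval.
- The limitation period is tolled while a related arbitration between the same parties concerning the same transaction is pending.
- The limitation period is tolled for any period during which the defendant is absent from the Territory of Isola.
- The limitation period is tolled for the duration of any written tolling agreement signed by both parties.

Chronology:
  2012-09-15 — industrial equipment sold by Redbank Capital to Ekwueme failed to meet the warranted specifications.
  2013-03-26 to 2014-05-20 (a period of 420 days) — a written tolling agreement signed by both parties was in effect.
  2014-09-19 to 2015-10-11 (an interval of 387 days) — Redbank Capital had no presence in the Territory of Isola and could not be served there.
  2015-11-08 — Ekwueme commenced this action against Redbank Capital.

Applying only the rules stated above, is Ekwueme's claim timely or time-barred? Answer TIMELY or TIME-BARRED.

TIMELY

The limitation period began to run on 2012-09-15.
Adding the 1 year base period to 2012-09-15 gives a deadline of 2013-09-15, before any tolling.
Because the written tolling agreement ran from 2013-03-26 to 2014-05-20, the deadline is extended by 420 days to 2014-11-09.
The defendant's absence from the jurisdiction from 2014-09-19 to 2015-10-11 tolled the period for 387 days, extending the deadline to 2015-12-01.
The 2015-11-08 filing precedes the 2015-12-01 deadline; the claim is timely.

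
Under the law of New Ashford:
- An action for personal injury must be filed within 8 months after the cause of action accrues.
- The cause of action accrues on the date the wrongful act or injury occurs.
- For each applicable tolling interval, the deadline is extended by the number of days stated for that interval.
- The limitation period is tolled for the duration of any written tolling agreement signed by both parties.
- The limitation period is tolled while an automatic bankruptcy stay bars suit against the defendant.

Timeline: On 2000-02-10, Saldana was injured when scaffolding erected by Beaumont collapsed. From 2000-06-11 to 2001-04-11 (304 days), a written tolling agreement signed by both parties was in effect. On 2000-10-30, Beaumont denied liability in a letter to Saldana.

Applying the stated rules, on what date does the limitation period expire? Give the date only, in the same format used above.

The claim accrued on 2000-02-10, when the wrongful act occurred.
8 months from 2000-02-10 is 2000-10-10.
The written tolling agreement from 2000-06-11 to 2001-04-11 tolled the period for 304 days, extending the deadline to 2001-08-10.
The other events in the timeline have no effect on the limitation period under the stated rules.

2001-08-10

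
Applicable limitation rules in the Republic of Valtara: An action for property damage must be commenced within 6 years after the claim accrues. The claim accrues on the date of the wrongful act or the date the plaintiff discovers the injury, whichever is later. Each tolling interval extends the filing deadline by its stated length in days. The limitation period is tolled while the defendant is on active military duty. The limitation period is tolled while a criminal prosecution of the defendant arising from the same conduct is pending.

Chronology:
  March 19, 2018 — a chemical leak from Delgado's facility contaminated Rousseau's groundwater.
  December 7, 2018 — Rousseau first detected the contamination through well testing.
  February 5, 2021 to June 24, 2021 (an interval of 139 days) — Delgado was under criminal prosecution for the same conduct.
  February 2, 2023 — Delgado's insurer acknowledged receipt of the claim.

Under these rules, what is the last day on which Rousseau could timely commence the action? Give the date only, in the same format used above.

Taking the later of the act (March 19, 2018) and discovery (December 7, 2018), the claim accrued on December 7, 2018.
The untolled deadline — 6 years after December 7, 2018 — is December 7, 2024.
The pending criminal prosecution from February 5, 2021 to June 24, 2021 tolled the period for 139 days, extending the deadline to April 25, 2025.
None of the other events listed affects the running of the period under the stated rules.

April 25, 2025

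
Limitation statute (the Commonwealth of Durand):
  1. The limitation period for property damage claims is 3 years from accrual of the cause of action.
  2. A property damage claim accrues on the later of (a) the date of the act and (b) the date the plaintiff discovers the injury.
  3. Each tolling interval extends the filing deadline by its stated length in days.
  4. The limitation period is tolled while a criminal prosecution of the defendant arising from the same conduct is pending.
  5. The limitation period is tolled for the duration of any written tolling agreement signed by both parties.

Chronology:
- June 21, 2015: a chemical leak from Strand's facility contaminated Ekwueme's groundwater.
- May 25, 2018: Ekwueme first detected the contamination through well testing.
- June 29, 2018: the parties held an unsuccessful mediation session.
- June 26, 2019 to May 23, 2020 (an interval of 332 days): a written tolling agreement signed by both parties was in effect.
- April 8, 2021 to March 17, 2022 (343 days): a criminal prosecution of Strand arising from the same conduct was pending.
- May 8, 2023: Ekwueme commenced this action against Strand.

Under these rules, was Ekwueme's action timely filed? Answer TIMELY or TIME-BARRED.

Taking the later of the act (June 21, 2015) and discovery (May 25, 2018), the claim accrued on May 25, 2018.
3 years from May 25, 2018 is May 25, 2021.
Because the written tolling agreement ran from June 26, 2019 to May 23, 2020, the deadline is extended by 332 days to April 22, 2022.
Because the pending criminal prosecution ran from April 8, 2021 to March 17, 2022, the deadline is extended by 343 days to March 31, 2023.
Nothing else in the chronology tolls or restarts the period.
Filing on May 8, 2023 missed the March 31, 2023 deadline — the action is time-barred.

TIME-BARRED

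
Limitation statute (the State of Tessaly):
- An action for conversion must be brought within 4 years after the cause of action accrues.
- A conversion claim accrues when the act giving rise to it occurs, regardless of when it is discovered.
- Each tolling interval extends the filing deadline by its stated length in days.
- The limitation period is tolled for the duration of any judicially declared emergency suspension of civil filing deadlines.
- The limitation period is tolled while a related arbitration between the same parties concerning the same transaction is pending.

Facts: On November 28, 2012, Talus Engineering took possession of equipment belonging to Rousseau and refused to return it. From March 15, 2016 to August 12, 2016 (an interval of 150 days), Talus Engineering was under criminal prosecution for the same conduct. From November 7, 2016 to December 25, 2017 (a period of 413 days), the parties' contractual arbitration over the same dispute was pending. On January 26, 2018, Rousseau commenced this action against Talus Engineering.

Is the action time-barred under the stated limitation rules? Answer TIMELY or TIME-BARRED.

TIME-BARRED

The cause of action accrued on November 28, 2012, the date of the act.
The untolled deadline — 4 years after November 28, 2012 — is November 28, 2016.
Because the pending related arbitration ran from November 7, 2016 to December 25, 2017, the deadline is extended by 413 days to January 15, 2018.
No stated provision tolls the period for a criminal prosecution, so the interval from March 15, 2016 to August 12, 2016 has no effect on the deadline.
Filing on January 26, 2018 missed the January 15, 2018 deadline — the action is time-barred.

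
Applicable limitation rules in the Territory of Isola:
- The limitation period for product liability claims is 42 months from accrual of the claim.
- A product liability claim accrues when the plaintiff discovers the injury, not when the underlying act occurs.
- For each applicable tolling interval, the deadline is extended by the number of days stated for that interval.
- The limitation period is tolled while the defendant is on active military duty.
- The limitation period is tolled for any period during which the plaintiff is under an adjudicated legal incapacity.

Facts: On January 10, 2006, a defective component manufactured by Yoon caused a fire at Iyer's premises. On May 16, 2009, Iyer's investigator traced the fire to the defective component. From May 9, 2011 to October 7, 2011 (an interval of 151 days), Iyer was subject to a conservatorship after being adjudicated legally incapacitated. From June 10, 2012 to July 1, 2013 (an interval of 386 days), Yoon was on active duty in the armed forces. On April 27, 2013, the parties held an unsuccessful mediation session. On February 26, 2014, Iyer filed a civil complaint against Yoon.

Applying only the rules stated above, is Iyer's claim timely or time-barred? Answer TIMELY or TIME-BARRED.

Under the discovery rule, the claim accrued on May 16, 2009, when Iyer discovered the injury — not on the January 10, 2006 date of the underlying act.
42 months from May 16, 2009 is November 16, 2012.
Because the plaintiff's legal incapacity ran from May 9, 2011 to October 7, 2011, the deadline is extended by 151 days to April 16, 2013.
The defendant's active military service from June 10, 2012 to July 1, 2013 tolled the period for 386 days, extending the deadline to May 7, 2014.
The other events in the timeline have no effect on the limitation period under the stated rules.
Filing on February 26, 2014 beat the May 7, 2014 deadline — the action is timely.

TIMELY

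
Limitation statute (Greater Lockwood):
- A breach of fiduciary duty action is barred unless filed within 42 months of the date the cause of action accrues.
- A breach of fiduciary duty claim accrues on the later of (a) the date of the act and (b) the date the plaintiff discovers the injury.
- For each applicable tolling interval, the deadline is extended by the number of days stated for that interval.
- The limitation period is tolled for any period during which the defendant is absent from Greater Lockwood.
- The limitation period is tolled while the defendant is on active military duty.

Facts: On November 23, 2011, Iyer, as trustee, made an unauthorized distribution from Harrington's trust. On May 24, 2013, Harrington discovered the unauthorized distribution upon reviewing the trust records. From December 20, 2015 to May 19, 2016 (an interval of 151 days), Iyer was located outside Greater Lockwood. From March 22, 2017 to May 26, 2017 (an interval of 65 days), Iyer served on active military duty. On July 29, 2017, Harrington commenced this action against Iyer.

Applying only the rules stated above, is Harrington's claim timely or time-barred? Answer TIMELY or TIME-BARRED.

The claim accrued on May 24, 2013 — the later of the November 23, 2011 act and the May 24, 2013 discovery.
42 months from May 24, 2013 is November 24, 2016.
Because the defendant's absence from the jurisdiction ran from December 20, 2015 to May 19, 2016, the deadline is extended by 151 days to April 24, 2017.
The period was tolled for 65 days by the defendant's active military service (March 22, 2017 to May 26, 2017), pushing the deadline to June 28, 2017.
Harrington filed on July 29, 2017, after the June 28, 2017 deadline, so the action is time-barred.

TIME-BARRED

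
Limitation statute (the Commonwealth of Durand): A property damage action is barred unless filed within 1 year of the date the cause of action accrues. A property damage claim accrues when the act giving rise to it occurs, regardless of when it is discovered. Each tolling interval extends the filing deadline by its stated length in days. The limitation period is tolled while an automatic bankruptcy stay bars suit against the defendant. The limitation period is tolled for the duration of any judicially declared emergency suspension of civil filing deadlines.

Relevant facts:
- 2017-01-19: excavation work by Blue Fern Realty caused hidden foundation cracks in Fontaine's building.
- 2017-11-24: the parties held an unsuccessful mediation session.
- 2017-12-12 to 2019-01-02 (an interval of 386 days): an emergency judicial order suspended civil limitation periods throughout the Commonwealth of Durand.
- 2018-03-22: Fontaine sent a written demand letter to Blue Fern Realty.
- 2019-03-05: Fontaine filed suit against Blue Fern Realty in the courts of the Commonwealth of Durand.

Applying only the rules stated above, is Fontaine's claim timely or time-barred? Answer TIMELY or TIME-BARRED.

TIME-BARRED

The claim accrued on 2017-01-19, when the wrongful act occurred.
1 year from 2017-01-19 is 2018-01-19.
The emergency suspension of filing deadlines from 2017-12-12 to 2019-01-02 tolled the period for 386 days, extending the deadline to 2019-02-09.
None of the other events listed affects the running of the period under the stated rules.
The 2019-03-05 filing falls after the 2019-02-09 deadline; the claim is time-barred.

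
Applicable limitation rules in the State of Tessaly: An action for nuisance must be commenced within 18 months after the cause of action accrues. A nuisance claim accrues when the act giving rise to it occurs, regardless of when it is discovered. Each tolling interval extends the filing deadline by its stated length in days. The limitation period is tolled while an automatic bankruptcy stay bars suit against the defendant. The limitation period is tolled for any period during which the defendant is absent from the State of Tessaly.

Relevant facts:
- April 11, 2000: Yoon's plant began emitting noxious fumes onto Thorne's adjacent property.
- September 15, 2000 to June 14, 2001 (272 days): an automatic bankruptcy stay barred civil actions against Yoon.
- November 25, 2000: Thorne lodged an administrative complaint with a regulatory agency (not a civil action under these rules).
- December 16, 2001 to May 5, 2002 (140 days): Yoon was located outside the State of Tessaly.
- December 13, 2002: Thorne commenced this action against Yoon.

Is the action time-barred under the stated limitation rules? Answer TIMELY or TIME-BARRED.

The cause of action accrued on April 11, 2000, the date of the act.
18 months from April 11, 2000 is October 11, 2001.
Because the automatic bankruptcy stay ran from September 15, 2000 to June 14, 2001, the deadline is extended by 272 days to July 10, 2002.
Because the defendant's absence from the jurisdiction ran from December 16, 2001 to May 5, 2002, the deadline is extended by 140 days to November 27, 2002.
None of the other events listed affects the running of the period under the stated rules.
Filing on December 13, 2002 missed the November 27, 2002 deadline — the action is time-barred.

TIME-BARRED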